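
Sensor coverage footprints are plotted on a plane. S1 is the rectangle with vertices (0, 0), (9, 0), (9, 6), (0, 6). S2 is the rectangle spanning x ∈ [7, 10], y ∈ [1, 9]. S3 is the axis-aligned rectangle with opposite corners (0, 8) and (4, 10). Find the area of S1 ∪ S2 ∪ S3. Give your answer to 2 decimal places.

By inclusion–exclusion:
Individual areas: |S1| = 54, |S2| = 24, |S3| = 8.
|S1∩S2|: x∈[7,9], y∈[1,6] → 2·5 = 10.
|S1∩S3| = 0 (no overlap).
|S2∩S3| = 0 (no overlap).
|S1∩S2∩S3| = 0.
|S1 ∪ S2 ∪ S3| = 86 − 10 + 0 = 76.00.

76.00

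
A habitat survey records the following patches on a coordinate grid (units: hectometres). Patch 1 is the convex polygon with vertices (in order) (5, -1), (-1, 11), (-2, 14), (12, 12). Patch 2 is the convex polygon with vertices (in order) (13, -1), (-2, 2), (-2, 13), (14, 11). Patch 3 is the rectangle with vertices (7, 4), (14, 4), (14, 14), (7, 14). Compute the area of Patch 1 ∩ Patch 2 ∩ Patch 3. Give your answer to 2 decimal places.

The intersection is the polygon with vertices (11.622,11.297), (7.692,4), (7,4), (7,11.875).
By the shoelace formula its area is 20.72.

20.72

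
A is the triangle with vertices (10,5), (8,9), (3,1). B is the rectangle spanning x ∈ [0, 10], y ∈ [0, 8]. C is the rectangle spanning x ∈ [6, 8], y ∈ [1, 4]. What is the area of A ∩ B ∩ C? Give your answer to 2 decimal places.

The intersection is the polygon with vertices (6,2.714), (6,4), (8,4), (8,3.857).
By the shoelace formula its area is 1.43.

1.43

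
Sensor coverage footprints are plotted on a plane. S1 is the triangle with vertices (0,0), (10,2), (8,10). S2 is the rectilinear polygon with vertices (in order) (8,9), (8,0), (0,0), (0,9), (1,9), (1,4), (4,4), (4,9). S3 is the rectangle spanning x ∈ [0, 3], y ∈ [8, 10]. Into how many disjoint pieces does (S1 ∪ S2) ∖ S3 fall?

1

(S1 ∪ S2) ∖ S3 is a single connected region.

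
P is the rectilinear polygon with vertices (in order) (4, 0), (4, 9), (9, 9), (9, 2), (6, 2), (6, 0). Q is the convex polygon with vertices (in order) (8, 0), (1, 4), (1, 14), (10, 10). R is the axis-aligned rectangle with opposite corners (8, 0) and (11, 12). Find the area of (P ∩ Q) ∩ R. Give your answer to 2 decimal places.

The region (P ∩ Q) ∩ R is the polygon with vertices (9,9), (9,5), (8.4,2), (8,2), (8,9).
By the shoelace formula its area is 6.10.

6.10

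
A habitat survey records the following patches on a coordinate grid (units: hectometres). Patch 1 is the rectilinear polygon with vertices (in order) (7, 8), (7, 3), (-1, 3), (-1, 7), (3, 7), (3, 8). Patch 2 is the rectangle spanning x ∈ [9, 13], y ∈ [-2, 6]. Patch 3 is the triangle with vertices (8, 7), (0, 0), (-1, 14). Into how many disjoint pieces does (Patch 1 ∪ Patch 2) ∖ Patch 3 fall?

4

(Patch 1 ∪ Patch 2) ∖ Patch 3 splits into 4 disjoint pieces (area 0.0317, area 5.5804, area 2.5714, area 32).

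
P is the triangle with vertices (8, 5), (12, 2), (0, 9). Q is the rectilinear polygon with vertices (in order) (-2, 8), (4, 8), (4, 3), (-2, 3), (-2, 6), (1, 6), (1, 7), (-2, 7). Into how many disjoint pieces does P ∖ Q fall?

P ∖ Q splits into 2 disjoint pieces (area 3.3333, area 0.1429).

2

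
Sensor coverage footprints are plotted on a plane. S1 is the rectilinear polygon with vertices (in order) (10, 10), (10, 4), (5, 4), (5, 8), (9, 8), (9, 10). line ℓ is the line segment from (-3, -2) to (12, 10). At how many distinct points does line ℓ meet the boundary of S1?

The segment meets the boundary at (10,8.4), (5,4.4).

2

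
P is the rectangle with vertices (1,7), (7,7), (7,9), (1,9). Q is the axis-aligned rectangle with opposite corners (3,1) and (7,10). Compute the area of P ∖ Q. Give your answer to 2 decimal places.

|P∩Q|: x∈[3,7], y∈[7,9] → 4·2 = 8.
|P| = 12.
|P ∖ Q| = |P| − |P∩Q| = 12 − 8 = 4.00.

4.00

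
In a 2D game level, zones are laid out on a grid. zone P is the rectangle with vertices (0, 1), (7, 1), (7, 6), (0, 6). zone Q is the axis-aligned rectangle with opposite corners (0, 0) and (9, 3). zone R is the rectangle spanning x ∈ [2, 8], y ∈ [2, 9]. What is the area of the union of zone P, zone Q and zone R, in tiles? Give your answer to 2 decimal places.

69.00

By inclusion–exclusion:
Individual areas: |zone P| = 35, |zone Q| = 27, |zone R| = 42.
|zone P∩zone Q|: x∈[0,7], y∈[1,3] → 7·2 = 14.
|zone P∩zone R|: x∈[2,7], y∈[2,6] → 5·4 = 20.
|zone Q∩zone R|: x∈[2,8], y∈[2,3] → 6·1 = 6.
|zone P∩zone Q∩zone R| = 5.
|zone P ∪ zone Q ∪ zone R| = 104 − 40 + 5 = 69.00.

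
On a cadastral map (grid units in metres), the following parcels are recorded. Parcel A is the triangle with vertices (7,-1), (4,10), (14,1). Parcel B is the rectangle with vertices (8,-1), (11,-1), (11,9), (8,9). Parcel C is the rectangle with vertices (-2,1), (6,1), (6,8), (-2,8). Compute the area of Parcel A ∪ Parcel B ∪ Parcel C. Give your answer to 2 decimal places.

By inclusion–exclusion:
Individual areas: |Parcel A| = 41.5, |Parcel B| = 30, |Parcel C| = 56.
|Parcel A∩Parcel B| = 16.0071.
|Parcel A∩Parcel C| = 3.8788.
|Parcel B∩Parcel C| = 0 (no overlap).
|Parcel A∩Parcel B∩Parcel C| = 0.
|Parcel A ∪ Parcel B ∪ Parcel C| = 127.5 − 19.8859 + 0 = 107.61.

107.61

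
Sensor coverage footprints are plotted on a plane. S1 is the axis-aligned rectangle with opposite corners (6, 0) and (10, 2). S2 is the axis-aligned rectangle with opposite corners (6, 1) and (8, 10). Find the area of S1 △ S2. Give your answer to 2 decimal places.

|S1∩S2|: x∈[6,8], y∈[1,2] → 2·1 = 2.
|S1 △ S2| = |S1| + |S2| − 2·|S1∩S2| = 8 + 18 − 4 = 22.00.

22.00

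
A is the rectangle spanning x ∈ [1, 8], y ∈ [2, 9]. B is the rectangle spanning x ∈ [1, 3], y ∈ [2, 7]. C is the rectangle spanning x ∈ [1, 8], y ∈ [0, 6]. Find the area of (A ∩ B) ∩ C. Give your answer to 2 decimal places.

8.00

The region (A ∩ B) ∩ C is the polygon with vertices (3,2), (1,2), (1,6), (3,6).
By the shoelace formula its area is 8.00.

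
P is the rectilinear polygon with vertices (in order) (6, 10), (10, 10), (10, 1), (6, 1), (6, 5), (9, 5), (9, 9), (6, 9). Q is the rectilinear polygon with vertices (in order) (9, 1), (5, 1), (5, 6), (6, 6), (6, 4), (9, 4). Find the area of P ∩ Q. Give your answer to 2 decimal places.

9.00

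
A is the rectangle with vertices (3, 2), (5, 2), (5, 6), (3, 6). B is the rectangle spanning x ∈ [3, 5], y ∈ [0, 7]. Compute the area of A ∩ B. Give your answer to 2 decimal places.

|A∩B|: x∈[3,5], y∈[2,6] → 2·4 = 8.

8.00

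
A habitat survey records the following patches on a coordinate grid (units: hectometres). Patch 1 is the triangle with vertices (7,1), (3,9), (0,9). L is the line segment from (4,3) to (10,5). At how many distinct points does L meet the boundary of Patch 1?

2

The segment meets the boundary at (5.714,3.571), (4.968,3.323).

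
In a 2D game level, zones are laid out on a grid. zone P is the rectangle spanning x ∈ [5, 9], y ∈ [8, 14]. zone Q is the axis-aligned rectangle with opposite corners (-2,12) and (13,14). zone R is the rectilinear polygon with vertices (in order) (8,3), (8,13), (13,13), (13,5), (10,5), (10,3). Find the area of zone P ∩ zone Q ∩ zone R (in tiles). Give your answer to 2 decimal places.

1.00

The intersection is the polygon with vertices (8,12), (8,13), (9,13), (9,12).
By the shoelace formula its area is 1.00.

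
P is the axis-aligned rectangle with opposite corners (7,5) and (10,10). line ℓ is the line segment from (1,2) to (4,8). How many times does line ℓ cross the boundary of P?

0

The segment lies entirely outside P and never meets its boundary.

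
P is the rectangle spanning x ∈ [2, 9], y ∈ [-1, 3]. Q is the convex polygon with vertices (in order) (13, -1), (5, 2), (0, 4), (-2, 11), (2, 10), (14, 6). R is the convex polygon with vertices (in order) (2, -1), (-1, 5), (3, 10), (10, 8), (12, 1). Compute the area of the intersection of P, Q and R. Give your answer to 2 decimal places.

The intersection is the polygon with vertices (9,0.5), (5,2), (2.5,3), (9,3).
By the shoelace formula its area is 8.25.

8.25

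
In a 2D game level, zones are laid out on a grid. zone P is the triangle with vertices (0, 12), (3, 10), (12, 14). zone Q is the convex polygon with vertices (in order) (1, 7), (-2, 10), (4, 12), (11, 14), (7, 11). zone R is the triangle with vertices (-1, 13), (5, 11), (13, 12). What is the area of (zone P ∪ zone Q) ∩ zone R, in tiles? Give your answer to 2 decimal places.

7.16

The region (zone P ∪ zone Q) ∩ zone R is the polygon with vertices (3.9,12.65), (8.739,12.304), (7.4,11.3), (5,11), (1.333,12.222).
By the shoelace formula its area is 7.16.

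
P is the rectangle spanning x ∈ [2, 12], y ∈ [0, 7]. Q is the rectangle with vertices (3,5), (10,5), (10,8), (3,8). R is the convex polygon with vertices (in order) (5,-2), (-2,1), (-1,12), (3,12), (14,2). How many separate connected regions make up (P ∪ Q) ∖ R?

(P ∪ Q) ∖ R splits into 2 disjoint pieces (area 7.6182, area 1.3889).

2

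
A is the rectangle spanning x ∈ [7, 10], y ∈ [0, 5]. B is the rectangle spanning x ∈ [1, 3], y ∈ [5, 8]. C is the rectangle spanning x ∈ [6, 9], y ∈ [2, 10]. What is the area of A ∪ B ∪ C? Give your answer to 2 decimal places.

39.00

By inclusion–exclusion:
Individual areas: |A| = 15, |B| = 6, |C| = 24.
|A∩B| = 0 (no overlap).
|A∩C|: x∈[7,9], y∈[2,5] → 2·3 = 6.
|B∩C| = 0 (no overlap).
|A∩B∩C| = 0.
|A ∪ B ∪ C| = 45 − 6 + 0 = 39.00.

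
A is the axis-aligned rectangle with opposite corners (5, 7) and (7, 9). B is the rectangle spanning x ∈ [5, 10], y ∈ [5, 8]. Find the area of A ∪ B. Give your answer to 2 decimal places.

By inclusion–exclusion:
Individual areas: |A| = 4, |B| = 15.
|A∩B|: x∈[5,7], y∈[7,8] → 2·1 = 2.
|A ∪ B| = 19 − 2 = 17.00.

17.00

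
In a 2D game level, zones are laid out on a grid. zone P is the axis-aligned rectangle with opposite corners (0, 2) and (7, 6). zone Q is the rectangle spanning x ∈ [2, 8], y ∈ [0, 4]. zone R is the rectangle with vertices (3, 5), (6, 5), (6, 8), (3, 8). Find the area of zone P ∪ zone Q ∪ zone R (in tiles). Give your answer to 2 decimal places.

By inclusion–exclusion:
Individual areas: |zone P| = 28, |zone Q| = 24, |zone R| = 9.
|zone P∩zone Q|: x∈[2,7], y∈[2,4] → 5·2 = 10.
|zone P∩zone R|: x∈[3,6], y∈[5,6] → 3·1 = 3.
|zone Q∩zone R| = 0 (no overlap).
|zone P∩zone Q∩zone R| = 0.
|zone P ∪ zone Q ∪ zone R| = 61 − 13 + 0 = 48.00.

48.00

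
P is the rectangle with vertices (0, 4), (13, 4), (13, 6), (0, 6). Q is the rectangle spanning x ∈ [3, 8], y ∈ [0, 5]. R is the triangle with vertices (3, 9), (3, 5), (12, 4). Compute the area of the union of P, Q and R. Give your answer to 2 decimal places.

By inclusion–exclusion:
Individual areas: |P| = 26, |Q| = 25, |R| = 18.
|P∩Q|: x∈[3,8], y∈[4,5] → 5·1 = 5.
|P∩R| = 9.9.
|Q∩R| = 1.3889.
|P∩Q∩R| = 1.3889.
|P ∪ Q ∪ R| = 69 − 16.2889 + 1.3889 = 54.10.

54.10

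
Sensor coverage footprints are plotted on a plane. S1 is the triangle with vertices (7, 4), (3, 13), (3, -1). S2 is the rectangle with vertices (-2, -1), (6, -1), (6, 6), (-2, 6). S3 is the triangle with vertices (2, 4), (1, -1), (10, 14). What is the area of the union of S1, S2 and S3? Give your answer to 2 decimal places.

By inclusion–exclusion:
Individual areas: |S1| = 28, |S2| = 56, |S3| = 15.
|S1∩S2| = 15.375.
|S1∩S3| = 5.9445.
|S2∩S3| = 8.6.
|S1∩S2∩S3| = 3.8083.
|S1 ∪ S2 ∪ S3| = 99 − 29.9195 + 3.8083 = 72.89.

72.89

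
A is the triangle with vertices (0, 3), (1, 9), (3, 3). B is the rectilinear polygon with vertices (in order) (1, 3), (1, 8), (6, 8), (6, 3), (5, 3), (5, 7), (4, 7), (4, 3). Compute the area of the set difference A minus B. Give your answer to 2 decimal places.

3.17

|A| = 9, |A∩B| = 5.8333.
|A ∖ B| = |A| − |A∩B| = 9 − 5.8333 = 3.17.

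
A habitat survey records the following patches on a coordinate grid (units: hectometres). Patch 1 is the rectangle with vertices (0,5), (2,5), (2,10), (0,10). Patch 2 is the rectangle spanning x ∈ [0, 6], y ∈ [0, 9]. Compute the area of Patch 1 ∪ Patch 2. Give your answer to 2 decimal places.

56.00

By inclusion–exclusion:
Individual areas: |Patch 1| = 10, |Patch 2| = 54.
|Patch 1∩Patch 2|: x∈[0,2], y∈[5,9] → 2·4 = 8.
|Patch 1 ∪ Patch 2| = 64 − 8 = 56.00.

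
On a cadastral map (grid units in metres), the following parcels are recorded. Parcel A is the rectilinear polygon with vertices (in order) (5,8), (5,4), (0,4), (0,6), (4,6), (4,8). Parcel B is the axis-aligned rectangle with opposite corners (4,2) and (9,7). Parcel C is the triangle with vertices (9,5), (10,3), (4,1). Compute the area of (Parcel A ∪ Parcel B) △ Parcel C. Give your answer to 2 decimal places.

|Parcel A ∪ Parcel B| = 34.
|(Parcel A ∪ Parcel B) ∩ Parcel C| = 4.9583.
|(Parcel A ∪ Parcel B) △ Parcel C| = 34 + 7 − 9.9167 = 31.08.

31.08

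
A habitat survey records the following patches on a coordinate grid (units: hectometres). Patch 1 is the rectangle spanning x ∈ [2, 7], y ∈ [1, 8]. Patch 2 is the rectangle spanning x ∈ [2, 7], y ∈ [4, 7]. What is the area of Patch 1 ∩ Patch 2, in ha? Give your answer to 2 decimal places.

15.00

|Patch 1∩Patch 2|: x∈[2,7], y∈[4,7] → 5·3 = 15.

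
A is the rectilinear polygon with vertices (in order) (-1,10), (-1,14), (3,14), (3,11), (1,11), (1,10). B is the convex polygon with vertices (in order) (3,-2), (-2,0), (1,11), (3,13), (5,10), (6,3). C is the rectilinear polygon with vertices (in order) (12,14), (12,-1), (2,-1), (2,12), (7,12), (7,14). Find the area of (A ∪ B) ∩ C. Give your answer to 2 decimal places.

40.37

The region (A ∪ B) ∩ C is the polygon with vertices (5,10), (6,3), (3.6,-1), (2,-1), (2,12), (3.667,12).
By the shoelace formula its area is 40.37.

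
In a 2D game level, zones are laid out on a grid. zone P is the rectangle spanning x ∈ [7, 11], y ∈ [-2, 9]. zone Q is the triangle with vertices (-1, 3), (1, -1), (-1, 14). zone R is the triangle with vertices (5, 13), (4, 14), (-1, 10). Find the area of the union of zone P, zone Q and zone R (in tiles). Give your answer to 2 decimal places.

59.46

By inclusion–exclusion:
Individual areas: |zone P| = 44, |zone Q| = 11, |zone R| = 4.5.
|zone P∩zone Q| = 0.
|zone P∩zone R| = 0.
|zone Q∩zone R| = 0.0361.
|zone P∩zone Q∩zone R| = 0.
|zone P ∪ zone Q ∪ zone R| = 59.5 − 0.0361 + 0 = 59.46.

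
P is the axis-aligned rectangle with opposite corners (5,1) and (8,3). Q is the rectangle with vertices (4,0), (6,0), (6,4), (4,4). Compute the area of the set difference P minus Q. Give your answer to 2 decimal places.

4.00

|P∩Q|: x∈[5,6], y∈[1,3] → 1·2 = 2.
|P| = 6.
|P ∖ Q| = |P| − |P∩Q| = 6 − 2 = 4.00.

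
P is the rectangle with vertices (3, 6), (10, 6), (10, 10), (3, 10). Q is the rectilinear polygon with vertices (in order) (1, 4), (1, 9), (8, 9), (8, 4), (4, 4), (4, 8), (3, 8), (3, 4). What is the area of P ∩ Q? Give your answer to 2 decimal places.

13.00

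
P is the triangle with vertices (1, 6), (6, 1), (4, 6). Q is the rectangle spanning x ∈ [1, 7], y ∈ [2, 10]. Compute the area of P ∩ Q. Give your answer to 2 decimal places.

7.20

The intersection is the polygon with vertices (1,6), (4,6), (5.6,2), (5,2).
By the shoelace formula its area is 7.20.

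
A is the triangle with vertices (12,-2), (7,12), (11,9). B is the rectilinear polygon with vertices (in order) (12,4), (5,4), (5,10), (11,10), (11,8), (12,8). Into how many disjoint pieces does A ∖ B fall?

A ∖ B splits into 3 disjoint pieces (area 4.7922, area 1.9524, area 0.0455).

3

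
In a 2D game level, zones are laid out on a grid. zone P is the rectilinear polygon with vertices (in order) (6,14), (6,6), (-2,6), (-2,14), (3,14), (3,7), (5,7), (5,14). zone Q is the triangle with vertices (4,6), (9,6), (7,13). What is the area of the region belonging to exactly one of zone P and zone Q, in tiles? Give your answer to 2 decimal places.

|zone P| = 50, |zone Q| = 17.5, |zone P∩zone Q| = 4.2857.
|zone P △ zone Q| = |zone P| + |zone Q| − 2·|zone P∩zone Q| = 50 + 17.5 − 8.5714 = 58.93.

58.93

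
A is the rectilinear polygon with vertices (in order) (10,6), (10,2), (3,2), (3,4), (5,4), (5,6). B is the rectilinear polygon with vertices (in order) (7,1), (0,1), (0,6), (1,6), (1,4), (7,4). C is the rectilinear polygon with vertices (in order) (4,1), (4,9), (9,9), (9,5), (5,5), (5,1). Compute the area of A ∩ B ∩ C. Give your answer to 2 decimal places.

The intersection is the polygon with vertices (5,4), (5,2), (4,2), (4,4).
By the shoelace formula its area is 2.00.

2.00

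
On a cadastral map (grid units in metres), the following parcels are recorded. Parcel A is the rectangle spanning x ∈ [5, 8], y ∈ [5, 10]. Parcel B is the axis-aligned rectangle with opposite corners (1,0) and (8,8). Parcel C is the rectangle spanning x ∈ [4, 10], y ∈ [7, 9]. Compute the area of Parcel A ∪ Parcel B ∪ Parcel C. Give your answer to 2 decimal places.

67.00

By inclusion–exclusion:
Individual areas: |Parcel A| = 15, |Parcel B| = 56, |Parcel C| = 12.
|Parcel A∩Parcel B|: x∈[5,8], y∈[5,8] → 3·3 = 9.
|Parcel A∩Parcel C|: x∈[5,8], y∈[7,9] → 3·2 = 6.
|Parcel B∩Parcel C|: x∈[4,8], y∈[7,8] → 4·1 = 4.
|Parcel A∩Parcel B∩Parcel C| = 3.
|Parcel A ∪ Parcel B ∪ Parcel C| = 83 − 19 + 3 = 67.00.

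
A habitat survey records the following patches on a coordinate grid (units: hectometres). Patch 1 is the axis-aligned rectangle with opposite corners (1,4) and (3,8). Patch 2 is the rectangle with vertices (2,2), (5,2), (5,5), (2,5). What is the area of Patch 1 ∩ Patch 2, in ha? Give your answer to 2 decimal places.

|Patch 1∩Patch 2|: x∈[2,3], y∈[4,5] → 1·1 = 1.

1.00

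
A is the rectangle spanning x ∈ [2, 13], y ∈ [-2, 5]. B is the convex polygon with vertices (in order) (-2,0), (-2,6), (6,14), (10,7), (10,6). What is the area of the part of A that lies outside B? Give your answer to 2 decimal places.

68.00

|A| = 77, |A∩B| = 9.
|A ∖ B| = |A| − |A∩B| = 77 − 9 = 68.00.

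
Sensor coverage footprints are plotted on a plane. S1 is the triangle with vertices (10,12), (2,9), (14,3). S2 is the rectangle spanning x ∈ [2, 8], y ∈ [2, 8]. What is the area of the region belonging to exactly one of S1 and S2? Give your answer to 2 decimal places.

|S1| = 42, |S2| = 36, |S1∩S2| = 4.
|S1 △ S2| = |S1| + |S2| − 2·|S1∩S2| = 42 + 36 − 8 = 70.00.

70.00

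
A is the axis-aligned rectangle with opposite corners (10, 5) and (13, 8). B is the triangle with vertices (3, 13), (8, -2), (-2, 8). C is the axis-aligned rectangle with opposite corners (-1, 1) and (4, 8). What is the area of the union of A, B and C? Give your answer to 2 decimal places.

By inclusion–exclusion:
Individual areas: |A| = 9, |B| = 50, |C| = 35.
|A∩B| = 0.
|A∩C| = 0 (no overlap).
|B∩C| = 17.5.
|A∩B∩C| = 0.
|A ∪ B ∪ C| = 94 − 17.5 + 0 = 76.50.

76.50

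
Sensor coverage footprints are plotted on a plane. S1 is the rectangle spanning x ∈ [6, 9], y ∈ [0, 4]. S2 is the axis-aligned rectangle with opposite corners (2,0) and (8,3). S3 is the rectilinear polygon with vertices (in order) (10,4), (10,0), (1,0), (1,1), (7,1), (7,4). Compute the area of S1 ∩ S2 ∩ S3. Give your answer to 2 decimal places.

4.00

The intersection is the polygon with vertices (8,3), (8,0), (6,0), (6,1), (7,1), (7,3).
By the shoelace formula its area is 4.00.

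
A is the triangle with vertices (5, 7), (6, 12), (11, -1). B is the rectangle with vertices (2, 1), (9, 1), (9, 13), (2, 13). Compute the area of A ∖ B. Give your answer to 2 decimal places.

|A| = 19, |A∩B| = 16.4667.
|A ∖ B| = |A| − |A∩B| = 19 − 16.4667 = 2.53.

2.53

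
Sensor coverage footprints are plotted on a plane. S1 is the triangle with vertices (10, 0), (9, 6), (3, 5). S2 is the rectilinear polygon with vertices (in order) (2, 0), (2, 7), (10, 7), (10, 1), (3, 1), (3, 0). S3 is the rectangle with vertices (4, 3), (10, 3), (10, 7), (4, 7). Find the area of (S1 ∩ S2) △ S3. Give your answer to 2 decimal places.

|S1 ∩ S2| = 17.8833.
|(S1 ∩ S2) ∩ S3| = 12.5095.
|(S1 ∩ S2) △ S3| = 17.8833 + 24 − 25.019 = 16.86.

16.86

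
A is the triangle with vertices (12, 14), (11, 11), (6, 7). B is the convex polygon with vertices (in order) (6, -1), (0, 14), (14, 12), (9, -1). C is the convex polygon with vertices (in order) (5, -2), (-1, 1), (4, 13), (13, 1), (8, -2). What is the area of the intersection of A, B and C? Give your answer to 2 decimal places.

0.38

The intersection is the polygon with vertices (6,7), (7.333,8.556), (7.562,8.25).
By the shoelace formula its area is 0.38.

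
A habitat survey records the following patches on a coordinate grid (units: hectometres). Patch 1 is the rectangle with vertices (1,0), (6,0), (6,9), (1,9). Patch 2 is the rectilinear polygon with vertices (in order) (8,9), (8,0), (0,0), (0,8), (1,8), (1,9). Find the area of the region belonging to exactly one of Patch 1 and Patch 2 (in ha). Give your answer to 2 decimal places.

26.00

|Patch 1| = 45, |Patch 2| = 71, |Patch 1∩Patch 2| = 45.
|Patch 1 △ Patch 2| = |Patch 1| + |Patch 2| − 2·|Patch 1∩Patch 2| = 45 + 71 − 90 = 26.00.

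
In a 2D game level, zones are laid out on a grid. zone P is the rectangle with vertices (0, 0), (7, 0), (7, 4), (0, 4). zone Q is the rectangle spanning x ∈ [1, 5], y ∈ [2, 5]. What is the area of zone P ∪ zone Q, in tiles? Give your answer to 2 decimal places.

32.00

By inclusion–exclusion:
Individual areas: |zone P| = 28, |zone Q| = 12.
|zone P∩zone Q|: x∈[1,5], y∈[2,4] → 4·2 = 8.
|zone P ∪ zone Q| = 40 − 8 = 32.00.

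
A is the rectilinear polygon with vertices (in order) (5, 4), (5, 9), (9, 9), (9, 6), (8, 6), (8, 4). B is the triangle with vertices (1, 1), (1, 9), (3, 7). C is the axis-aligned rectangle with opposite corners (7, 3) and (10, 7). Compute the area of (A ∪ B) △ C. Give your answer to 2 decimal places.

|A ∪ B| = 26.
|(A ∪ B) ∩ C| = 4.
|(A ∪ B) △ C| = 26 + 12 − 8 = 30.00.

30.00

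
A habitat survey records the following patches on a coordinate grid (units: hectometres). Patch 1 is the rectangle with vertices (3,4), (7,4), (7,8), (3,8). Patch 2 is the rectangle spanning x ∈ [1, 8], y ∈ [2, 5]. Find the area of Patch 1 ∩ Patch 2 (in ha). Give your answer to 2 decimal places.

|Patch 1∩Patch 2|: x∈[3,7], y∈[4,5] → 4·1 = 4.

4.00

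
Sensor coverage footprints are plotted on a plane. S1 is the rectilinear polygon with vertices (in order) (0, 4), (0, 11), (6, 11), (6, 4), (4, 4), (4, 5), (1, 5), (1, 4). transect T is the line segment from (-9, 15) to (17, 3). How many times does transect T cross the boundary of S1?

2

The segment meets the boundary at (6,8.077), (0,10.846).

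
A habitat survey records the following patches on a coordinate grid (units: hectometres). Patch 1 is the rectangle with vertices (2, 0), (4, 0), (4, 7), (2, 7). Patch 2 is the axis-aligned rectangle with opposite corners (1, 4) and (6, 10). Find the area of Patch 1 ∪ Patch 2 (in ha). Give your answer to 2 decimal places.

38.00

By inclusion–exclusion:
Individual areas: |Patch 1| = 14, |Patch 2| = 30.
|Patch 1∩Patch 2|: x∈[2,4], y∈[4,7] → 2·3 = 6.
|Patch 1 ∪ Patch 2| = 44 − 6 = 38.00.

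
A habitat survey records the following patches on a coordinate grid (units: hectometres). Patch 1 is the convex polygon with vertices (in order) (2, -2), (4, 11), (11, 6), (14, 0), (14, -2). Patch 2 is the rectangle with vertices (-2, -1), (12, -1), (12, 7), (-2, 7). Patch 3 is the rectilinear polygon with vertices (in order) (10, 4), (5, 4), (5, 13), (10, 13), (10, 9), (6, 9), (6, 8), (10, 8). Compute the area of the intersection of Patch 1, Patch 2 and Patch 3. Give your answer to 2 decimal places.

14.94

The intersection is the polygon with vertices (9.6,7), (10,6.714), (10,4), (5,4), (5,7).
By the shoelace formula its area is 14.94.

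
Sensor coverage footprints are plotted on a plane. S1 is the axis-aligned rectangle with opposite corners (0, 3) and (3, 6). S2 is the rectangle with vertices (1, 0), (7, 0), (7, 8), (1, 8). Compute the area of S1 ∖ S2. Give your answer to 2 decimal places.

|S1∩S2|: x∈[1,3], y∈[3,6] → 2·3 = 6.
|S1| = 9.
|S1 ∖ S2| = |S1| − |S1∩S2| = 9 − 6 = 3.00.

3.00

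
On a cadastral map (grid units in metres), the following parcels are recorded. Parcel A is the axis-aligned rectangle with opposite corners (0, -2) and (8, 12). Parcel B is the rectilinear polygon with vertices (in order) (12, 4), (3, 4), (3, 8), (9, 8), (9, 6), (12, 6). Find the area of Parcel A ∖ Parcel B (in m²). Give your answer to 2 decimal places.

|Parcel A| = 112, |Parcel A∩Parcel B| = 20.
|Parcel A ∖ Parcel B| = |Parcel A| − |Parcel A∩Parcel B| = 112 − 20 = 92.00.

92.00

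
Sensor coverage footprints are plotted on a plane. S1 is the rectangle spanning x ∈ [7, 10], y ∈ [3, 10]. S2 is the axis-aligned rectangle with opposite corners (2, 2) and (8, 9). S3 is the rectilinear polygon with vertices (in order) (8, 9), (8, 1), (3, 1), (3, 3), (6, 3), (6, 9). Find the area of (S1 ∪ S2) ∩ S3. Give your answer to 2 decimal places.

17.00

The region (S1 ∪ S2) ∩ S3 is the polygon with vertices (8,2), (3,2), (3,3), (6,3), (6,9), (7,9), (8,9), (8,3).
By the shoelace formula its area is 17.00.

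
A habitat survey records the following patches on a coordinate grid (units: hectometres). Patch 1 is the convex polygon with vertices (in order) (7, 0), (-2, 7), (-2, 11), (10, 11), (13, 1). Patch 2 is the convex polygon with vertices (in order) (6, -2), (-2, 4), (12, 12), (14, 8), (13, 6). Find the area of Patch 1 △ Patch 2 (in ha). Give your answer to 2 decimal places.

|Patch 1| = 115.5, |Patch 2| = 103, |Patch 1∩Patch 2| = 65.9632.
|Patch 1 △ Patch 2| = |Patch 1| + |Patch 2| − 2·|Patch 1∩Patch 2| = 115.5 + 103 − 131.9264 = 86.57.

86.57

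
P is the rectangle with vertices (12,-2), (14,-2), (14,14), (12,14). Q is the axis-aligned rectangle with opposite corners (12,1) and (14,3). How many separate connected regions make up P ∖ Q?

P ∖ Q splits into 2 disjoint pieces (area 6, area 22).

2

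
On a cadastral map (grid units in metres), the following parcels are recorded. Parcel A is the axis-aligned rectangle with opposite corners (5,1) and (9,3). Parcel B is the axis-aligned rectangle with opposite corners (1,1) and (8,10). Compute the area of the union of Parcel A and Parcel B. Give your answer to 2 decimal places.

65.00

By inclusion–exclusion:
Individual areas: |Parcel A| = 8, |Parcel B| = 63.
|Parcel A∩Parcel B|: x∈[5,8], y∈[1,3] → 3·2 = 6.
|Parcel A ∪ Parcel B| = 71 − 6 = 65.00.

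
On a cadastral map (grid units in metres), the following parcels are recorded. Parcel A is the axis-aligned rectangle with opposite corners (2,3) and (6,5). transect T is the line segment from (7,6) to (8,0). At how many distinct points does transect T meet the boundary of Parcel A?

0

The segment lies entirely outside Parcel A and never meets its boundary.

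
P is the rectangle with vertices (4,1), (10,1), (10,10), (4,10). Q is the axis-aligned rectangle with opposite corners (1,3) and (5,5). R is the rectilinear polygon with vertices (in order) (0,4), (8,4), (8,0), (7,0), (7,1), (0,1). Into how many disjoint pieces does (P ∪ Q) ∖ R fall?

(P ∪ Q) ∖ R is a single connected region.

1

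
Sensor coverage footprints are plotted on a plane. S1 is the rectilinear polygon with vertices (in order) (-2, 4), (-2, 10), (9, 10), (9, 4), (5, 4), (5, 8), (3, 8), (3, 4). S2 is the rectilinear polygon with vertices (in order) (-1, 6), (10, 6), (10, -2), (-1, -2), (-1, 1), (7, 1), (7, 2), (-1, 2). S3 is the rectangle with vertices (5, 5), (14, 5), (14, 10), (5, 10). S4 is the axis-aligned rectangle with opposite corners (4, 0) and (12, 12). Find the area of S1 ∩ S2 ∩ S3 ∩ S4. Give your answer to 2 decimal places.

The intersection is the polygon with vertices (9,6), (9,5), (5,5), (5,6).
By the shoelace formula its area is 4.00.

4.00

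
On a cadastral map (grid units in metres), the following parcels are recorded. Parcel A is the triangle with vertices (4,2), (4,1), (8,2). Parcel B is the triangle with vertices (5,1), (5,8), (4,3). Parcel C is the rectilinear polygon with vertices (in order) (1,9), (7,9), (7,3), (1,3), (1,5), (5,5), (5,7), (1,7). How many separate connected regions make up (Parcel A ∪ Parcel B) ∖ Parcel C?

(Parcel A ∪ Parcel B) ∖ Parcel C splits into 2 disjoint pieces (area 2.7639, area 0.8).

2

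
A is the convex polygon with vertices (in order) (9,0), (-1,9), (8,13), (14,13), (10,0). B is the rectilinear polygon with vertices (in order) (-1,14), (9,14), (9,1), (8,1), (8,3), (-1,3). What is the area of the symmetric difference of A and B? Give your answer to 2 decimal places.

90.00

|A| = 106, |B| = 112, |A∩B| = 64.
|A △ B| = |A| + |B| − 2·|A∩B| = 106 + 112 − 128 = 90.00.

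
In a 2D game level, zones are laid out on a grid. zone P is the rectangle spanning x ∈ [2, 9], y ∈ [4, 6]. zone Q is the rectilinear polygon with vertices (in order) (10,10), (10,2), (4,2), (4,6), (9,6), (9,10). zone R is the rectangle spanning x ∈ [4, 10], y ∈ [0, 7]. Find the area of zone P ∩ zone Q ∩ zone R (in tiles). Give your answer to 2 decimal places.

The intersection is the polygon with vertices (4,4), (4,6), (9,6), (9,4).
By the shoelace formula its area is 10.00.

10.00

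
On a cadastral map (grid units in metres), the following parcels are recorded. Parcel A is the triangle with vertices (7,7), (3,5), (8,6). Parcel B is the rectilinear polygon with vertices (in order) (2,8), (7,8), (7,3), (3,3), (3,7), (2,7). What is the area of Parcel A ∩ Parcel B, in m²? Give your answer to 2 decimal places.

2.40

The intersection is the polygon with vertices (7,7), (7,5.8), (3,5).
By the shoelace formula its area is 2.40.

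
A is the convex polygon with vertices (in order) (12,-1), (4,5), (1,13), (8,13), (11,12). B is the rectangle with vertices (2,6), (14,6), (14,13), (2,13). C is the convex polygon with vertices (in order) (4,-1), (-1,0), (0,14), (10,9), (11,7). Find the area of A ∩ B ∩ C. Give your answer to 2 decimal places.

The intersection is the polygon with vertices (2,13), (10,9), (11,7), (10.125,6), (3.625,6), (2,10.333).
By the shoelace formula its area is 38.04.

38.04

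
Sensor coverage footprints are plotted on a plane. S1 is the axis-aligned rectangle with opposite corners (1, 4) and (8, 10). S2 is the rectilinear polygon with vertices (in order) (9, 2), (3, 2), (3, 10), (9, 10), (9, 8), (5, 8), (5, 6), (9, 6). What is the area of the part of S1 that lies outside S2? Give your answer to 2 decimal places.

|S1| = 42, |S1∩S2| = 24.
|S1 ∖ S2| = |S1| − |S1∩S2| = 42 − 24 = 18.00.

18.00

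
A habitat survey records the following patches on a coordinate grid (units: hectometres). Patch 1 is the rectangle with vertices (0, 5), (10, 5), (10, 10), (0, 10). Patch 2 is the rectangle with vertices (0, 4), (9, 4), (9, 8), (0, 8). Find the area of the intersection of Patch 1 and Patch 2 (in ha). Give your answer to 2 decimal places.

27.00

|Patch 1∩Patch 2|: x∈[0,9], y∈[5,8] → 9·3 = 27.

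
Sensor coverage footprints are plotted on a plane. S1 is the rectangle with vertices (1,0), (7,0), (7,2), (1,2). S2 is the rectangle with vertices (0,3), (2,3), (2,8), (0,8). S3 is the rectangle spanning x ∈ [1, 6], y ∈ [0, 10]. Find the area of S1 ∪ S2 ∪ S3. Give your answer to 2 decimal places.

57.00

By inclusion–exclusion:
Individual areas: |S1| = 12, |S2| = 10, |S3| = 50.
|S1∩S2| = 0 (no overlap).
|S1∩S3|: x∈[1,6], y∈[0,2] → 5·2 = 10.
|S2∩S3|: x∈[1,2], y∈[3,8] → 1·5 = 5.
|S1∩S2∩S3| = 0.
|S1 ∪ S2 ∪ S3| = 72 − 15 + 0 = 57.00.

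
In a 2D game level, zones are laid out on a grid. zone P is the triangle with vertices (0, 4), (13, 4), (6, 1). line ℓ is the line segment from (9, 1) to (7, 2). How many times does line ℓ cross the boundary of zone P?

1

The segment meets the boundary at (7.615,1.692).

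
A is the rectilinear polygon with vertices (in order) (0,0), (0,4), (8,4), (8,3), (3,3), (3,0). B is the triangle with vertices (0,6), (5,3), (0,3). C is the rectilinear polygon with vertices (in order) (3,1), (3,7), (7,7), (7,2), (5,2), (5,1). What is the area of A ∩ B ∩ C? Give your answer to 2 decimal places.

The intersection is the polygon with vertices (3.333,4), (5,3), (3,3), (3,4).
By the shoelace formula its area is 1.17.

1.17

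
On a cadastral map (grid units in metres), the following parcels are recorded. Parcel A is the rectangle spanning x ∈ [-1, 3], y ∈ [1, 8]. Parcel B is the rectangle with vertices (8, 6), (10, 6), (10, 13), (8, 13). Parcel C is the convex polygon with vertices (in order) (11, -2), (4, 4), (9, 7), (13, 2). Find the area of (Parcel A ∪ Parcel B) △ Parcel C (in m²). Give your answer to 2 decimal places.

78.30

|Parcel A ∪ Parcel B| = 42.
|(Parcel A ∪ Parcel B) ∩ Parcel C| = 1.1.
|(Parcel A ∪ Parcel B) △ Parcel C| = 42 + 38.5 − 2.2 = 78.30.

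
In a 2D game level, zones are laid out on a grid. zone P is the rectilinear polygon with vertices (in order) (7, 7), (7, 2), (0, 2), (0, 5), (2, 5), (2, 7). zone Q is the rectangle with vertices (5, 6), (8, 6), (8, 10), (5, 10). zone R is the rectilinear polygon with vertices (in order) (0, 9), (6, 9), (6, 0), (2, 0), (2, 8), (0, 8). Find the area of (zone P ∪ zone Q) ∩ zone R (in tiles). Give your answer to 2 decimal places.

22.00

The region (zone P ∪ zone Q) ∩ zone R is the polygon with vertices (2,2), (2,5), (2,7), (5,7), (5,9), (6,9), (6,2).
By the shoelace formula its area is 22.00.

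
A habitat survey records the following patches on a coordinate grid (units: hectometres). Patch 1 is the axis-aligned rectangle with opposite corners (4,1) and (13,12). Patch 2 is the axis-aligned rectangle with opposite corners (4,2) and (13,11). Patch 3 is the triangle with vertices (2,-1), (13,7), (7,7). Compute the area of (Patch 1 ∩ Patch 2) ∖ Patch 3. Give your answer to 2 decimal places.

|Patch 1 ∩ Patch 2| = 81.
|(Patch 1 ∩ Patch 2) ∩ Patch 3| = 20.6125.
|(Patch 1 ∩ Patch 2) ∖ Patch 3| = 81 − 20.6125 = 60.39.

60.39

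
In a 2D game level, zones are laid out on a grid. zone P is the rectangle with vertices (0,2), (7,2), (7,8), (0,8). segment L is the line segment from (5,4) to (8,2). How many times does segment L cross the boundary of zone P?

1

The segment meets the boundary at (7,2.667).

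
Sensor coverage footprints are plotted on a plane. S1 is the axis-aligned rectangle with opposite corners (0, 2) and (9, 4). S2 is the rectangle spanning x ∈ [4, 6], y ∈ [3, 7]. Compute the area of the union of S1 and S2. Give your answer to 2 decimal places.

24.00

By inclusion–exclusion:
Individual areas: |S1| = 18, |S2| = 8.
|S1∩S2|: x∈[4,6], y∈[3,4] → 2·1 = 2.
|S1 ∪ S2| = 26 − 2 = 24.00.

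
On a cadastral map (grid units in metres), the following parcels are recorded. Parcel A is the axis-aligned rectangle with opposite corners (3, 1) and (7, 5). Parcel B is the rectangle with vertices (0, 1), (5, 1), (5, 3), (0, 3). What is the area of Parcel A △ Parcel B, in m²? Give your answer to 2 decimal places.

18.00

|Parcel A∩Parcel B|: x∈[3,5], y∈[1,3] → 2·2 = 4.
|Parcel A △ Parcel B| = |Parcel A| + |Parcel B| − 2·|Parcel A∩Parcel B| = 16 + 10 − 8 = 18.00.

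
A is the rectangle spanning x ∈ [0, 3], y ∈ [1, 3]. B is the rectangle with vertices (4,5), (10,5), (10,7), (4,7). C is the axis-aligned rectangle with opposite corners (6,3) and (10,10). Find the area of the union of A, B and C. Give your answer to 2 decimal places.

By inclusion–exclusion:
Individual areas: |A| = 6, |B| = 12, |C| = 28.
|A∩B| = 0 (no overlap).
|A∩C| = 0 (no overlap).
|B∩C|: x∈[6,10], y∈[5,7] → 4·2 = 8.
|A∩B∩C| = 0.
|A ∪ B ∪ C| = 46 − 8 + 0 = 38.00.

38.00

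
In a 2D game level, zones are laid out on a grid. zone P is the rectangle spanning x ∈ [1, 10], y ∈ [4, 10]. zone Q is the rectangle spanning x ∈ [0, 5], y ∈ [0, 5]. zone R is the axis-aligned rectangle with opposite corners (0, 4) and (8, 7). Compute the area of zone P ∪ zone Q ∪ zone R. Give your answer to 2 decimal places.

By inclusion–exclusion:
Individual areas: |zone P| = 54, |zone Q| = 25, |zone R| = 24.
|zone P∩zone Q|: x∈[1,5], y∈[4,5] → 4·1 = 4.
|zone P∩zone R|: x∈[1,8], y∈[4,7] → 7·3 = 21.
|zone Q∩zone R|: x∈[0,5], y∈[4,5] → 5·1 = 5.
|zone P∩zone Q∩zone R| = 4.
|zone P ∪ zone Q ∪ zone R| = 103 − 30 + 4 = 77.00.

77.00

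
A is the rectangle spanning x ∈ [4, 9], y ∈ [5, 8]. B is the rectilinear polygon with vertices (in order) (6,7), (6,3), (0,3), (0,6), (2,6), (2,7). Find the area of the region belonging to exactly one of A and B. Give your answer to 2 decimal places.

|A| = 15, |B| = 22, |A∩B| = 4.
|A △ B| = |A| + |B| − 2·|A∩B| = 15 + 22 − 8 = 29.00.

29.00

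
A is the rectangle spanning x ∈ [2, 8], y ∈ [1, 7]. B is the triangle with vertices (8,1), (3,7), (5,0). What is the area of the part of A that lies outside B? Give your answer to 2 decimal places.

|A| = 36, |A∩B| = 9.8571.
|A ∖ B| = |A| − |A∩B| = 36 − 9.8571 = 26.14.

26.14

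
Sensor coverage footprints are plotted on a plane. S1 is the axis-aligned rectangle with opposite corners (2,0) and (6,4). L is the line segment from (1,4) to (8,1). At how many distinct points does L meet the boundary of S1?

The segment meets the boundary at (6,1.857), (2,3.571).

2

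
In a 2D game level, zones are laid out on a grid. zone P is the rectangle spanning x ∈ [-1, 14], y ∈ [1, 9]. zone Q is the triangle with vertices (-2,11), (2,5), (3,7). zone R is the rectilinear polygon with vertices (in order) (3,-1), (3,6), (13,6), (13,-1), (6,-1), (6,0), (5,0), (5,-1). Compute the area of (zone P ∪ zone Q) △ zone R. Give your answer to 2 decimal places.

|zone P ∪ zone Q| = 121.1667.
|(zone P ∪ zone Q) ∩ zone R| = 50.
|(zone P ∪ zone Q) △ zone R| = 121.1667 + 69 − 100 = 90.17.

90.17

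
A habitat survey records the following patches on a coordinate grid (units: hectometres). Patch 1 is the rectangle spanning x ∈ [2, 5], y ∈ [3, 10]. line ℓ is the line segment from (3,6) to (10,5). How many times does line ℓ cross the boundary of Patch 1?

1

The segment meets the boundary at (5,5.714).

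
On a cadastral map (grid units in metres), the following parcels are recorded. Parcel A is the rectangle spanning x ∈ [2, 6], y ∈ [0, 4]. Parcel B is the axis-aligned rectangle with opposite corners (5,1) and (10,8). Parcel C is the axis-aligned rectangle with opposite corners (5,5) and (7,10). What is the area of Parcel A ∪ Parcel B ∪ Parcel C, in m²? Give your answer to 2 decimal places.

52.00

By inclusion–exclusion:
Individual areas: |Parcel A| = 16, |Parcel B| = 35, |Parcel C| = 10.
|Parcel A∩Parcel B|: x∈[5,6], y∈[1,4] → 1·3 = 3.
|Parcel A∩Parcel C| = 0 (no overlap).
|Parcel B∩Parcel C|: x∈[5,7], y∈[5,8] → 2·3 = 6.
|Parcel A∩Parcel B∩Parcel C| = 0.
|Parcel A ∪ Parcel B ∪ Parcel C| = 61 − 9 + 0 = 52.00.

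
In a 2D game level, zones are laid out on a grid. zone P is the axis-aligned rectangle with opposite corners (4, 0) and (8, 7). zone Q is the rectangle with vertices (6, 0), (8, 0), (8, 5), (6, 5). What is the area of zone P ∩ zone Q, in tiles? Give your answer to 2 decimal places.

10.00

|zone P∩zone Q|: x∈[6,8], y∈[0,5] → 2·5 = 10.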